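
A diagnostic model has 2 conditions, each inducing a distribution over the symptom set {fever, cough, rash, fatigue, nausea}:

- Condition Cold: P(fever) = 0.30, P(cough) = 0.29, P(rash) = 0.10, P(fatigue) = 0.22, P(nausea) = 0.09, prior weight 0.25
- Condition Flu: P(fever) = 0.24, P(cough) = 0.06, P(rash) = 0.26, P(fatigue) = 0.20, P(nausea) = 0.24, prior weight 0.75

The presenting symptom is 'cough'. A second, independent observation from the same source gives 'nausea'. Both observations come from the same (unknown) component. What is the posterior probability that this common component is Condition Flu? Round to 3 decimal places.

0.623

Posterior ∝ prior × likelihood, so P(k | x) ∝ w_k f_k(x); normalise over all components.
Since both observations come from the same component, the likelihood for component k is f_k(x₁)·f_k(x₂).
  f_Cold = [P(cough | comp) = 0.29] × [0.09] = 0.0261
  f_Flu = [P(cough | comp) = 0.06] × [0.24] = 0.0144
Weight by the priors:
  w_Cold·f_Cold = 0.25 × 0.0261 = 0.006525
  w_Flu·f_Flu = 0.75 × 0.0144 = 0.0108
Sum: 0.006525 + 0.0108 = 0.017325
P(Condition Flu | x₁,x₂) ≈ 0.623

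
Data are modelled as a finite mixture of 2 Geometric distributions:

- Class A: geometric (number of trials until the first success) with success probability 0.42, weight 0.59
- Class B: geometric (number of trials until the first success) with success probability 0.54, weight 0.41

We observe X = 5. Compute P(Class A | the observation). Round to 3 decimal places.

P(component k | x) = π_k·f_k(x) / marginal(x), where marginal(x) = Σ_j π_j·f_j(x).
Evaluate each component's likelihood at the observed value:
  f_A = 0.42·(1−0.42)^4 = 0.42·0.113165 = 0.0475293
  f_B = 0.54·(1−0.54)^4 = 0.54·0.0447746 = 0.0241783
Prior × likelihood for each component:
  π_A·f_A = 0.59 × 0.0475293 = 0.0280423
  π_B·f_B = 0.41 × 0.0241783 = 0.00991309
Denominator: 0.0280423 + 0.00991309 = 0.0379554
P(Class A | data) ≈ 0.739

0.739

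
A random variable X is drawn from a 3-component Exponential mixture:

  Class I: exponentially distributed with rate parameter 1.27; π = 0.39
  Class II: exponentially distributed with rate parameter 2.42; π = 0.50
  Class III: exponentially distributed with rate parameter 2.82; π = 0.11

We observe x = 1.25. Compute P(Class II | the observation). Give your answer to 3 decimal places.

By Bayes' theorem, P(k | x) = P(Z=k) f_k(x) / Σ_j P(Z=j) f_j(x).
Component likelihoods at x = 1.25:
  f_I = 1.27·e^(−1.27·1.25) = 1.27·e^(−1.5875) = 0.259634
  f_II = 2.42·e^(−2.42·1.25) = 2.42·e^(−3.0250) = 0.11751
  f_III = 2.82·e^(−2.82·1.25) = 2.82·e^(−3.5250) = 0.0830541
Weight by the priors:
  P(Z=I)·f_I = 0.39 × 0.259634 = 0.101257
  P(Z=II)·f_II = 0.50 × 0.11751 = 0.058755
  P(Z=III)·f_III = 0.11 × 0.0830541 = 0.00913595
Marginal: 0.101257 + 0.058755 + 0.00913595 = 0.169148
Responsibility of Class II: 0.058755 / 0.169148 ≈ 0.347

0.347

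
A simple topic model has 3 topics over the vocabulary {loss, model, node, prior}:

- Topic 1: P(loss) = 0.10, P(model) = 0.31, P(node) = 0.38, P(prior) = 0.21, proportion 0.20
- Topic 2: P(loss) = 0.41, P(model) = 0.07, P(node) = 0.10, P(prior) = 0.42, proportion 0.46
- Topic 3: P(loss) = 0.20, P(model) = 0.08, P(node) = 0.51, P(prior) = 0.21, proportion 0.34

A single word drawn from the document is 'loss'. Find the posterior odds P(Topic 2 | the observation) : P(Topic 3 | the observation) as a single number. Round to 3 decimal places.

2.774

Since P(k|x) ∝ π_k f_k(x), the posterior odds are π_i f_i(x) / (π_j f_j(x)).
Evaluate each component's likelihood at the observed value:
  p_1 = 0.1
  p_2 = 0.41
  p_3 = 0.2
Posterior odds = (π_2·p_2) / (π_3·p_3) = (0.46·0.41) / (0.34·0.2) = 0.1886 / 0.068 ≈ 2.774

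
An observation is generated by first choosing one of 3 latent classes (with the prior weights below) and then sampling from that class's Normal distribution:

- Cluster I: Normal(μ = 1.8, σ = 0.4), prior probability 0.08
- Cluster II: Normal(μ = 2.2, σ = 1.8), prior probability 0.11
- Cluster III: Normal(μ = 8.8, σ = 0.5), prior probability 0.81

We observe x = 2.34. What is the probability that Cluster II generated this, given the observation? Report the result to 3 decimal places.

0.431

P(component k | x) = w_k·f_k(x) / marginal(x), where marginal(x) = Σ_j w_j·f_j(x).
Evaluate each component's likelihood at the observed value:
  f_I = 0.400958
  f_II = 0.220965
  f_III = 4.51162e-37
Prior × likelihood for each component:
  w_I·f_I = 0.08 × 0.400958 = 0.0320767
  w_II·f_II = 0.11 × 0.220965 = 0.0243062
  w_III·f_III = 0.81 × 4.51162e-37 = 3.65442e-37
Marginal: 0.0320767 + 0.0243062 + 3.65442e-37 = 0.0563828
P(Cluster II | data) = 0.0243062 / 0.0563828 ≈ 0.431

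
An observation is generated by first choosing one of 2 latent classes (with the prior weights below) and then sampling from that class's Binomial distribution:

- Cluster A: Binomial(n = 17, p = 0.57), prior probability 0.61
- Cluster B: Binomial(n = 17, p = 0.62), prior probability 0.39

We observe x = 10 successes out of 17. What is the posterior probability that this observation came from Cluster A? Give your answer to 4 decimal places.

P(component k | x) = P(Z=k)·f_k(x) / marginal(x), where marginal(x) = Σ_j P(Z=j)·f_j(x).
Evaluate each component's likelihood at the observed value:
  L_A = C(17,10)·0.57^10·0.43^7 = 19448·0.00362033·0.00271819 = 0.191383
  L_B = C(17,10)·0.62^10·0.38^7 = 19448·0.00839299·0.00114416 = 0.186757
Prior × likelihood for each component:
  P(Z=A)·L_A = 0.61 × 0.191383 = 0.116743
  P(Z=B)·L_B = 0.39 × 0.186757 = 0.0728353
Marginal: 0.116743 + 0.0728353 = 0.189579
So the posterior for Cluster A is 0.116743 / 0.189579 ≈ 0.6158.

0.6158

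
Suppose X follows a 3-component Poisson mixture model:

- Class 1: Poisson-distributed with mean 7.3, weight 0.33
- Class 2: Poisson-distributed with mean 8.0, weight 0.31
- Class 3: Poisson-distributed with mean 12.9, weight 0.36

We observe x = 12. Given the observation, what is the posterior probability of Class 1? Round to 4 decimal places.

By Bayes' theorem, P(k | x) = P(Z=k) f_k(x) / Σ_j P(Z=j) f_j(x).
Component likelihoods at x = 12:
  p_1 = e^(−7.3)·7.3^12/12! = 0.0322989
  p_2 = e^(−8.0)·8.0^12/12! = 0.0481268
  p_3 = e^(−12.9)·12.9^12/12! = 0.110749
Prior × likelihood for each component:
  P(Z=1)·p_1 = 0.33 × 0.0322989 = 0.0106586
  P(Z=2)·p_2 = 0.31 × 0.0481268 = 0.0149193
  P(Z=3)·p_3 = 0.36 × 0.110749 = 0.0398697
Marginal: 0.0106586 + 0.0149193 + 0.0398697 = 0.0654477
Responsibility of Class 1: 0.0106586 / 0.0654477 ≈ 0.1629

0.1629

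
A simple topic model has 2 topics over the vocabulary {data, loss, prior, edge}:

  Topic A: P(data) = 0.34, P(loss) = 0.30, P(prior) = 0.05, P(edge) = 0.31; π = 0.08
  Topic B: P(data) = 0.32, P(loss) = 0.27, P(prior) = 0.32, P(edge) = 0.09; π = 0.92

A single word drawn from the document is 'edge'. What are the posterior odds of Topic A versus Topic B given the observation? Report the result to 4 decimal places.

0.2995

Since P(k|x) ∝ P(Z=k) f_k(x), the posterior odds are P(Z=i) f_i(x) / (P(Z=j) f_j(x)).
Evaluate each component's likelihood at the observed value:
  p_A = P(edge | comp) = 0.31
  p_B = P(edge | comp) = 0.09
0.0248 / 0.0828 ≈ 0.2995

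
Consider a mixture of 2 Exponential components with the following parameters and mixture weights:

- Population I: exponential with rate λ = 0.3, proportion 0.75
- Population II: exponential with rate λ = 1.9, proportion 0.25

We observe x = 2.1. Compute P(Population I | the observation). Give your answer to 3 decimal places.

0.932

P(component k | x) = w_k·f_k(x) / marginal(x), where marginal(x) = Σ_j w_j·f_j(x).
Exponential densities:
  f_I = 0.3·e^(−0.3·2.1) = 0.3·e^(−0.6300) = 0.159778
  f_II = 1.9·e^(−1.9·2.1) = 1.9·e^(−3.9900) = 0.0351495
Prior × likelihood for each component:
  w_I·f_I = 0.75 × 0.159778 = 0.119833
  w_II·f_II = 0.25 × 0.0351495 = 0.00878736
Sum: 0.119833 + 0.00878736 = 0.128621
P(Population I | x) = 0.119833 / 0.128621 ≈ 0.932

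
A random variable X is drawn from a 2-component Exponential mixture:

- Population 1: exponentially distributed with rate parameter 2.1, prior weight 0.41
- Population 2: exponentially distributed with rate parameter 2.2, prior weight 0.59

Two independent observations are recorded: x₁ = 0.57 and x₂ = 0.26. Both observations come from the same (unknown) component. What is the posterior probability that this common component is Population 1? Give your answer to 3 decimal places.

Apply Bayes' rule: the posterior for each component is proportional to its prior times its likelihood at x.
Since both observations come from the same component, the likelihood for component k is f_k(x₁)·f_k(x₂).
  L_1 = [2.1·e^(−2.1·0.57) = 2.1·e^(−1.1970) = 0.634408] × [1.21645] = 0.771726
  L_2 = [2.2·e^(−2.2·0.57) = 2.2·e^(−1.2540) = 0.627794] × [1.24167] = 0.779513
Weight by the priors:
  P(Z=1)·L_1 = 0.41 × 0.771726 = 0.316408
  P(Z=2)·L_2 = 0.59 × 0.779513 = 0.459913
Evidence: 0.316408 + 0.459913 = 0.776321
P(Population 1 | x) = 0.316408 / 0.776321 ≈ 0.408

0.408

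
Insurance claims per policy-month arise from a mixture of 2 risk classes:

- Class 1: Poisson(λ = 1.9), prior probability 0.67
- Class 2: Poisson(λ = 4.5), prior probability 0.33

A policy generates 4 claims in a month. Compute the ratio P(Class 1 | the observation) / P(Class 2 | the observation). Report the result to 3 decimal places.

Since P(k|x) ∝ P(Z=k) f_k(x), the posterior odds are P(Z=i) f_i(x) / (P(Z=j) f_j(x)).
Evaluate each component's likelihood at the observed value:
  p_1 = e^(−1.9)·1.9^4/4! = 0.0812164
  p_2 = e^(−4.5)·4.5^4/4! = 0.189808
Posterior odds = (P(Z=1)·p_1) / (P(Z=2)·p_2) = (0.67·0.0812164) / (0.33·0.189808) = 0.054415 / 0.0626365 ≈ 0.869

0.869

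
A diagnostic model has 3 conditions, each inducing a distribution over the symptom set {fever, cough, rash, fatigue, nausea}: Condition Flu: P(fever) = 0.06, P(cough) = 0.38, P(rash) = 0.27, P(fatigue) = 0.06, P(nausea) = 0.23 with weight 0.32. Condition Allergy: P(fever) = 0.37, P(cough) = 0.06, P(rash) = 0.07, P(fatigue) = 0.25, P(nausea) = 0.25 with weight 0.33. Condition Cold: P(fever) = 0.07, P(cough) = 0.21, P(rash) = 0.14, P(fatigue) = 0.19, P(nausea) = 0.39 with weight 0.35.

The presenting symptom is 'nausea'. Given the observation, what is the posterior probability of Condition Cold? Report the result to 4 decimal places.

0.4665

Posterior ∝ prior × likelihood, so P(k | x) ∝ P(Z=k) f_k(x); normalise over all components.
Component likelihoods at x = 'nausea':
  L_Flu = 0.23
  L_Allergy = 0.25
  L_Cold = 0.39
Unnormalised posteriors:
  P(Z=Flu)·L_Flu = 0.32 × 0.23 = 0.0736
  P(Z=Allergy)·L_Allergy = 0.33 × 0.25 = 0.0825
  P(Z=Cold)·L_Cold = 0.35 × 0.39 = 0.1365
Denominator: 0.0736 + 0.0825 + 0.1365 = 0.2926
Responsibility of Condition Cold: 0.1365 / 0.2926 ≈ 0.4665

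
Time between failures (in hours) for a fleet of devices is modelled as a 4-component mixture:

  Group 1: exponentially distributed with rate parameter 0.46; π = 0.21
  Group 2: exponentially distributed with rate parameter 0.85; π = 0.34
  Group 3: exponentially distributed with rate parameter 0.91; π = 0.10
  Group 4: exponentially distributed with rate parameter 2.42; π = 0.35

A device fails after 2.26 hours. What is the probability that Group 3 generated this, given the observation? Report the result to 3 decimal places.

Posterior ∝ prior × likelihood, so P(k | x) ∝ π_k f_k(x); normalise over all components.
Evaluate each component's likelihood at the observed value:
  L_1 = 0.162654
  L_2 = 0.124491
  L_3 = 0.116378
  L_4 = 0.0101993
Prior × likelihood for each component:
  π_1·L_1 = 0.21 × 0.162654 = 0.0341574
  π_2·L_2 = 0.34 × 0.124491 = 0.0423271
  π_3·L_3 = 0.10 × 0.116378 = 0.0116378
  π_4·L_4 = 0.35 × 0.0101993 = 0.00356977
Denominator: 0.0341574 + 0.0423271 + 0.0116378 + 0.00356977 = 0.091692
So the posterior for Group 3 is 0.0116378 / 0.091692 ≈ 0.127.

0.127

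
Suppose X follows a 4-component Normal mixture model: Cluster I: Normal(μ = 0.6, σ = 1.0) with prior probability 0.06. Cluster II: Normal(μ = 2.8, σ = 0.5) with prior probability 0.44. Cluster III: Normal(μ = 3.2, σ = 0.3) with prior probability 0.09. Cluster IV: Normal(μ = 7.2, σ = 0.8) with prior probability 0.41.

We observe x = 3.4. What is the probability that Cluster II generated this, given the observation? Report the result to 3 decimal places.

The responsibility of component k is w_k f_k(x) divided by Σ_j w_j f_j(x).
Normal densities:
  f_I = 0.00791545
  f_II = 0.388372
  f_III = 1.06483
  f_IV = 6.28688e-06
Prior × likelihood for each component:
  w_I·f_I = 0.06 × 0.00791545 = 0.000474927
  w_II·f_II = 0.44 × 0.388372 = 0.170884
  w_III·f_III = 0.09 × 1.06483 = 0.0958344
  w_IV·f_IV = 0.41 × 6.28688e-06 = 2.57762e-06
Marginal: 0.000474927 + 0.170884 + 0.0958344 + 2.57762e-06 = 0.267196
So the posterior for Cluster II is 0.170884 / 0.267196 ≈ 0.640.

0.640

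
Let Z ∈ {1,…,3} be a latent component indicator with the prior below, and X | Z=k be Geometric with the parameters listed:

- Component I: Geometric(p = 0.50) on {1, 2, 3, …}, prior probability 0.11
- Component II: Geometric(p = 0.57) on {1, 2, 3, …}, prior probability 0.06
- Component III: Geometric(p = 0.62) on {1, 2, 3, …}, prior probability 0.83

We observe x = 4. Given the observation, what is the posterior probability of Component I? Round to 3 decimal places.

0.182

By Bayes' theorem, P(k | x) = π_k f_k(x) / Σ_j π_j f_j(x).
Evaluate each component's likelihood at the observed value:
  p_I = 0.50·(1−0.50)^3 = 0.50·0.125 = 0.0625
  p_II = 0.57·(1−0.57)^3 = 0.57·0.079507 = 0.045319
  p_III = 0.62·(1−0.62)^3 = 0.62·0.054872 = 0.0340206
Weight by the priors:
  π_I·p_I = 0.11 × 0.0625 = 0.006875
  π_II·p_II = 0.06 × 0.045319 = 0.00271914
  π_III·p_III = 0.83 × 0.0340206 = 0.0282371
Normaliser: 0.006875 + 0.00271914 + 0.0282371 = 0.0378313
P(Component I | x) = 0.006875 / 0.0378313 ≈ 0.182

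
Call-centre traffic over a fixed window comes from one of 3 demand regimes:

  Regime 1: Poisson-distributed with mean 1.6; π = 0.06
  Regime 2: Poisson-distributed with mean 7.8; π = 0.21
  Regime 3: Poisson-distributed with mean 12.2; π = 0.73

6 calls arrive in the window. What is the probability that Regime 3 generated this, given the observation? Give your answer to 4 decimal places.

P(component k | x) = P(Z=k)·f_k(x) / marginal(x), where marginal(x) = Σ_j P(Z=j)·f_j(x).
Component likelihoods at x = 6 calls:
  f_1 = 0.00470453
  f_2 = 0.128156
  f_3 = 0.0230374
Unnormalised posteriors:
  P(Z=1)·f_1 = 0.06 × 0.00470453 = 0.000282272
  P(Z=2)·f_2 = 0.21 × 0.128156 = 0.0269127
  P(Z=3)·f_3 = 0.73 × 0.0230374 = 0.0168173
Denominator: 0.000282272 + 0.0269127 + 0.0168173 = 0.0440123
So the posterior for Regime 3 is 0.0168173 / 0.0440123 ≈ 0.3821.

0.3821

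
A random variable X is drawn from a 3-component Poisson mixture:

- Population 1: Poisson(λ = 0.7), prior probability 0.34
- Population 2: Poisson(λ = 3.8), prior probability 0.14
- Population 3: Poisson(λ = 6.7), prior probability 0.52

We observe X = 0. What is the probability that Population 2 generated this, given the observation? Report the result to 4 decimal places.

0.0181

P(component k | x) = P(Z=k)·f_k(x) / marginal(x), where marginal(x) = Σ_j P(Z=j)·f_j(x).
Poisson probabilities:
  p_1 = 0.496585
  p_2 = 0.0223708
  p_3 = 0.00123091
Weight by the priors:
  P(Z=1)·p_1 = 0.34 × 0.496585 = 0.168839
  P(Z=2)·p_2 = 0.14 × 0.0223708 = 0.00313191
  P(Z=3)·p_3 = 0.52 × 0.00123091 = 0.000640074
Denominator: 0.168839 + 0.00313191 + 0.000640074 = 0.172611
P(Population 2 | the observation) ≈ 0.0181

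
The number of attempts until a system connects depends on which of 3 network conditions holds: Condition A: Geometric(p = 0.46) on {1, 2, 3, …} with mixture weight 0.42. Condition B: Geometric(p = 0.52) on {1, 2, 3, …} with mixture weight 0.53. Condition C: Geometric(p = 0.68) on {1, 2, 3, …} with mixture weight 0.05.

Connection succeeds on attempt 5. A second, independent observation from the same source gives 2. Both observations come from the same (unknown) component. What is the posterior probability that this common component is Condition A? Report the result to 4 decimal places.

0.5225

The responsibility of component k is w_k f_k(x) divided by Σ_j w_j f_j(x).
Since both observations come from the same component, the likelihood for component k is f_k(x₁)·f_k(x₂).
  f_A = [0.46·(1−0.46)^4 = 0.46·0.0850306 = 0.0391141] × [0.2484] = 0.00971593
  f_B = [0.52·(1−0.52)^4 = 0.52·0.0530842 = 0.0276038] × [0.2496] = 0.0068899
  f_C = [0.68·(1−0.68)^4 = 0.68·0.0104858 = 0.00713032] × [0.2176] = 0.00155156
Unnormalised posteriors:
  w_A·f_A = 0.42 × 0.00971593 = 0.00408069
  w_B·f_B = 0.53 × 0.0068899 = 0.00365165
  w_C·f_C = 0.05 × 0.00155156 = 7.75778e-05
Marginal: 0.00408069 + 0.00365165 + 7.75778e-05 = 0.00780992
So the posterior for Condition A is 0.00408069 / 0.00780992 ≈ 0.5225.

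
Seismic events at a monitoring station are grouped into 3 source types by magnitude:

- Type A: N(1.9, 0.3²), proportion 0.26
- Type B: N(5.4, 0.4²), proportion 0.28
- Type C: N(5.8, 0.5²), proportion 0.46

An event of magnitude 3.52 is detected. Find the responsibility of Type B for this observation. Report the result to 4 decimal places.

0.2818

Posterior ∝ prior × likelihood, so P(k | x) ∝ π_k f_k(x); normalise over all components.
Normal densities:
  f_A = (1/(0.3·√(2π)))·exp(−(3.52−1.9)²/(2·0.3²)) = 1.329808·exp(-14.58000) = 6.19121e-07
  f_B = (1/(0.4·√(2π)))·exp(−(3.52−5.4)²/(2·0.4²)) = 0.997356·exp(-11.04500) = 1.59246e-05
  f_C = (1/(0.5·√(2π)))·exp(−(3.52−5.8)²/(2·0.5²)) = 0.797885·exp(-10.39680) = 2.43594e-05
Prior × likelihood for each component:
  π_A·f_A = 0.26 × 6.19121e-07 = 1.60971e-07
  π_B·f_B = 0.28 × 1.59246e-05 = 4.45888e-06
  π_C·f_C = 0.46 × 2.43594e-05 = 1.12053e-05
Sum: 1.60971e-07 + 4.45888e-06 + 1.12053e-05 = 1.58252e-05
Responsibility of Type B: 4.45888e-06 / 1.58252e-05 ≈ 0.2818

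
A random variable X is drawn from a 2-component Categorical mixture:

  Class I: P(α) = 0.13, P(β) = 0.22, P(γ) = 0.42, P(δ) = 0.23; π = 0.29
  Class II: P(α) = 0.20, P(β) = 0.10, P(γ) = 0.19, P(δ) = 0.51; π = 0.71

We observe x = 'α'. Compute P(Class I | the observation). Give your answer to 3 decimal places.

0.210

The responsibility of component k is π_k f_k(x) divided by Σ_j π_j f_j(x).
Evaluate each component's likelihood at the observed value:
  p_I = 0.13
  p_II = 0.2
Prior × likelihood for each component:
  π_I·p_I = 0.29 × 0.13 = 0.0377
  π_II·p_II = 0.71 × 0.2 = 0.142
Denominator: 0.0377 + 0.142 = 0.1797
P(Class I | 'α') = 0.0377 / 0.1797 ≈ 0.210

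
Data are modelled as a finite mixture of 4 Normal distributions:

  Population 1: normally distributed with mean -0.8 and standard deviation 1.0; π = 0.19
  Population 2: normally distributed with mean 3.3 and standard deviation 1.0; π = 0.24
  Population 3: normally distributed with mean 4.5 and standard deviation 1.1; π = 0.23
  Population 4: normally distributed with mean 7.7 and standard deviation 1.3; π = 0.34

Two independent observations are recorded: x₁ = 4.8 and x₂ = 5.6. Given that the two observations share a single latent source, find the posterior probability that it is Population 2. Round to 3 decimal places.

0.046

Apply Bayes' rule: the posterior for each component is proportional to its prior times its likelihood at x.
Since both observations come from the same component, the likelihood for component k is f_k(x₁)·f_k(x₂).
  p_1 = [6.18262e-08] × [5.08814e-10] = 3.1458e-17
  p_2 = [0.129518] × [0.028327] = 0.00366885
  p_3 = [0.349435] × [0.219973] = 0.0768663
  p_4 = [0.02549] × [0.0832392] = 0.00212177
Weight by the priors:
  π_1·p_1 = 0.19 × 3.1458e-17 = 5.97703e-18
  π_2·p_2 = 0.24 × 0.00366885 = 0.000880524
  π_3·p_3 = 0.23 × 0.0768663 = 0.0176793
  π_4·p_4 = 0.34 × 0.00212177 = 0.000721402
Denominator: 5.97703e-18 + 0.000880524 + 0.0176793 + 0.000721402 = 0.0192812
P(Population 2 | x₁, x₂) ≈ 0.046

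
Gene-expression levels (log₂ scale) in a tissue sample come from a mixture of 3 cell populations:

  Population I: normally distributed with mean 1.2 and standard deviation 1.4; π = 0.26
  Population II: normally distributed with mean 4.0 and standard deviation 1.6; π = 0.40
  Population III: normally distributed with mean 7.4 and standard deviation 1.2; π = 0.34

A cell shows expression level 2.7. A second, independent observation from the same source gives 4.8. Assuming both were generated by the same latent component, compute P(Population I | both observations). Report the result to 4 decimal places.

Apply Bayes' rule: the posterior for each component is proportional to its prior times its likelihood at x.
Since both observations come from the same component, the likelihood for component k is f_k(x₁)·f_k(x₂).
  f_I = [0.160511] × [0.010446] = 0.00167671
  f_II = [0.179242] × [0.220041] = 0.0394405
  f_III = [0.000155106] × [0.0317939] = 4.93143e-06
Unnormalised posteriors:
  P(Z=I)·f_I = 0.26 × 0.00167671 = 0.000435944
  P(Z=II)·f_II = 0.40 × 0.0394405 = 0.0157762
  P(Z=III)·f_III = 0.34 × 4.93143e-06 = 1.67669e-06
Denominator: 0.000435944 + 0.0157762 + 1.67669e-06 = 0.0162138
Responsibility of Population I: 0.000435944 / 0.0162138 ≈ 0.0269

0.0269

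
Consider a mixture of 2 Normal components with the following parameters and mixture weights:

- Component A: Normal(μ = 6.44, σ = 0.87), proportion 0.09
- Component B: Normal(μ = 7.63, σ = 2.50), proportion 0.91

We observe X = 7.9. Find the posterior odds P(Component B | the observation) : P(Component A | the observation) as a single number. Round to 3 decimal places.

14.301

Since P(k|x) ∝ w_k f_k(x), the posterior odds are w_i f_i(x) / (w_j f_j(x)).
Normal densities:
  f_A = (1/(0.87·√(2π)))·exp(−(7.9−6.44)²/(2·0.87²)) = 0.458554·exp(-1.40811) = 0.112165
  f_B = (1/(2.50·√(2π)))·exp(−(7.9−7.63)²/(2·2.50²)) = 0.159577·exp(-0.00583) = 0.158649
Posterior odds = (w_B·f_B) / (w_A·f_A) = (0.91·0.158649) / (0.09·0.112165) = 0.144371 / 0.0100948 ≈ 14.301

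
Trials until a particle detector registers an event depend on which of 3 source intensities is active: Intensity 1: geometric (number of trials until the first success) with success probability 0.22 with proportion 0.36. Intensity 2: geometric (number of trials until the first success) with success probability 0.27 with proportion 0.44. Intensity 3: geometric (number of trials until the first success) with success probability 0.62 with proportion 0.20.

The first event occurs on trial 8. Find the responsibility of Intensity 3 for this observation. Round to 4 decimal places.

0.0052

P(component k | x) = P(Z=k)·f_k(x) / marginal(x), where marginal(x) = Σ_j P(Z=j)·f_j(x).
Component likelihoods at x = 8:
  p_1 = 0.22·(1−0.22)^7 = 0.22·0.175656 = 0.0386443
  p_2 = 0.27·(1−0.27)^7 = 0.27·0.110474 = 0.029828
  p_3 = 0.62·(1−0.62)^7 = 0.62·0.00114416 = 0.000709377
Weight by the priors:
  P(Z=1)·p_1 = 0.36 × 0.0386443 = 0.0139119
  P(Z=2)·p_2 = 0.44 × 0.029828 = 0.0131243
  P(Z=3)·p_3 = 0.20 × 0.000709377 = 0.000141875
Normaliser: 0.0139119 + 0.0131243 + 0.000141875 = 0.0271781
Responsibility of Intensity 3: 0.000141875 / 0.0271781 ≈ 0.0052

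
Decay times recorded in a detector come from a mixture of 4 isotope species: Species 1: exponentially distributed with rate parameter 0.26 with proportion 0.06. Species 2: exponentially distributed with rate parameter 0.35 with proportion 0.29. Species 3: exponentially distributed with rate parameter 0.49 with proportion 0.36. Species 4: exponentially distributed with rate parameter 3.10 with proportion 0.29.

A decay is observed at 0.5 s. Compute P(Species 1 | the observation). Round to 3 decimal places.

0.032

Posterior ∝ prior × likelihood, so P(k | x) ∝ P(Z=k) f_k(x); normalise over all components.
Exponential densities:
  f_1 = 0.26·e^(−0.26·0.5) = 0.26·e^(−0.1300) = 0.228305
  f_2 = 0.35·e^(−0.35·0.5) = 0.35·e^(−0.1750) = 0.29381
  f_3 = 0.49·e^(−0.49·0.5) = 0.49·e^(−0.2450) = 0.383525
  f_4 = 3.10·e^(−3.10·0.5) = 3.10·e^(−1.5500) = 0.657969
Weight by the priors:
  P(Z=1)·f_1 = 0.06 × 0.228305 = 0.0136983
  P(Z=2)·f_2 = 0.29 × 0.29381 = 0.0852049
  P(Z=3)·f_3 = 0.36 × 0.383525 = 0.138069
  P(Z=4)·f_4 = 0.29 × 0.657969 = 0.190811
Normaliser: 0.0136983 + 0.0852049 + 0.138069 + 0.190811 = 0.427783
P(Species 1 | data) ≈ 0.032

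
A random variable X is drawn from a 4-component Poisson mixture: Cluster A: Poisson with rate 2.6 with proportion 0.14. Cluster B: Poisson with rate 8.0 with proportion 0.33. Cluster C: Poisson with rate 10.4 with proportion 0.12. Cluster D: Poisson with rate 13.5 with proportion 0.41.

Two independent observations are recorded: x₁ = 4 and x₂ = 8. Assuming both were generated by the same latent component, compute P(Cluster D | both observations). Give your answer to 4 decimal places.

By Bayes' theorem, P(k | x) = w_k f_k(x) / Σ_j w_j f_j(x).
Since both observations come from the same component, the likelihood for component k is f_k(x₁)·f_k(x₂).
  f_A = [e^(−2.6)·2.6^4/4! = 0.141422] × [0.00384681] = 0.000544023
  f_B = [e^(−8.0)·8.0^4/4! = 0.0572523] × [0.139587] = 0.00799165
  f_C = [e^(−10.4)·10.4^4/4! = 0.014834] × [0.103296] = 0.0015323
  f_D = [e^(−13.5)·13.5^4/4! = 0.00189735] × [0.0375123] = 7.11742e-05
Prior × likelihood for each component:
  w_A·f_A = 0.14 × 0.000544023 = 7.61632e-05
  w_B·f_B = 0.33 × 0.00799165 = 0.00263724
  w_C·f_C = 0.12 × 0.0015323 = 0.000183876
  w_D·f_D = 0.41 × 7.11742e-05 = 2.91814e-05
Marginal: 7.61632e-05 + 0.00263724 + 0.000183876 + 2.91814e-05 = 0.00292646
So the posterior for Cluster D is 2.91814e-05 / 0.00292646 ≈ 0.0100.

0.0100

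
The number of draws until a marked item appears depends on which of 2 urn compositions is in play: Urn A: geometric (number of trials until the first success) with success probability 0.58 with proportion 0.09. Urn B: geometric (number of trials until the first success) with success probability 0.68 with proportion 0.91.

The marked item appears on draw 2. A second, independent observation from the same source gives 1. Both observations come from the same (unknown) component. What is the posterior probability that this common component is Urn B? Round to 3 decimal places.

By Bayes' theorem, P(k | x) = π_k f_k(x) / Σ_j π_j f_j(x).
Since both observations come from the same component, the likelihood for component k is f_k(x₁)·f_k(x₂).
  L_A = [0.58·(1−0.58)^1 = 0.58·0.42 = 0.2436] × [0.58] = 0.141288
  L_B = [0.68·(1−0.68)^1 = 0.68·0.32 = 0.2176] × [0.68] = 0.147968
Unnormalised posteriors:
  π_A·L_A = 0.09 × 0.141288 = 0.0127159
  π_B·L_B = 0.91 × 0.147968 = 0.134651
Evidence: 0.0127159 + 0.134651 = 0.147367
P(Urn B | x₁, x₂) ≈ 0.914

0.914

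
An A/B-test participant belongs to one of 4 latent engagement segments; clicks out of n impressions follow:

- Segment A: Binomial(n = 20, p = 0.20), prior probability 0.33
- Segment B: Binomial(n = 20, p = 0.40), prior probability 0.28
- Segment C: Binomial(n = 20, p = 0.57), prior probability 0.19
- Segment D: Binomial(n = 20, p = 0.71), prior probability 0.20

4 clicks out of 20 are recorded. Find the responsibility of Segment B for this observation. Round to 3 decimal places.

0.120

The responsibility of component k is P(Z=k) f_k(x) divided by Σ_j P(Z=j) f_j(x).
Binomial probabilities:
  L_A = C(20,4)·0.20^4·0.80^16 = 4845·0.0016·0.0281475 = 0.218199
  L_B = C(20,4)·0.40^4·0.60^16 = 4845·0.0256·0.000282111 = 0.0349908
  L_C = C(20,4)·0.57^4·0.43^16 = 4845·0.10556·1.36614e-06 = 0.000698696
  L_D = C(20,4)·0.71^4·0.29^16 = 4845·0.254117·2.50246e-09 = 3.08102e-06
Weight by the priors:
  P(Z=A)·L_A = 0.33 × 0.218199 = 0.0720058
  P(Z=B)·L_B = 0.28 × 0.0349908 = 0.00979742
  P(Z=C)·L_C = 0.19 × 0.000698696 = 0.000132752
  P(Z=D)·L_D = 0.20 × 3.08102e-06 = 6.16205e-07
Evidence: 0.0720058 + 0.00979742 + 0.000132752 + 6.16205e-07 = 0.0819366
P(Segment B | x) = 0.00979742 / 0.0819366 ≈ 0.120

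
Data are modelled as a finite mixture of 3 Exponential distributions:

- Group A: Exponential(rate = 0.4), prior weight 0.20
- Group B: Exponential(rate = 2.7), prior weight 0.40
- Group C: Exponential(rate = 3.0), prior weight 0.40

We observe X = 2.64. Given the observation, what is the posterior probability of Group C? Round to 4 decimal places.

0.0150

By Bayes' theorem, P(k | x) = P(Z=k) f_k(x) / Σ_j P(Z=j) f_j(x).
Exponential densities:
  L_A = 0.139138
  L_B = 0.00216627
  L_C = 0.00109021
Unnormalised posteriors:
  P(Z=A)·L_A = 0.20 × 0.139138 = 0.0278276
  P(Z=B)·L_B = 0.40 × 0.00216627 = 0.000866508
  P(Z=C)·L_C = 0.40 × 0.00109021 = 0.000436083
Sum: 0.0278276 + 0.000866508 + 0.000436083 = 0.0291301
So the posterior for Group C is 0.000436083 / 0.0291301 ≈ 0.0150.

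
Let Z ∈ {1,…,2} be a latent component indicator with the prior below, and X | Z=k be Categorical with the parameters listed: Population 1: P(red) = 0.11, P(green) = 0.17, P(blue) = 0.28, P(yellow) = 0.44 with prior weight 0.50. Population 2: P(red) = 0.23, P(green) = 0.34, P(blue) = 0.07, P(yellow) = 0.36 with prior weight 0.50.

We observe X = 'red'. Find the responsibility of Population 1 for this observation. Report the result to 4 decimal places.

The responsibility of component k is π_k f_k(x) divided by Σ_j π_j f_j(x).
Component likelihoods at x = 'red':
  f_1 = 0.11
  f_2 = 0.23
Unnormalised posteriors:
  π_1·f_1 = 0.50 × 0.11 = 0.055
  π_2·f_2 = 0.50 × 0.23 = 0.115
Normaliser: 0.055 + 0.115 = 0.17
P(Population 1 | the observation) = 0.055 / 0.17 ≈ 0.3235

0.3235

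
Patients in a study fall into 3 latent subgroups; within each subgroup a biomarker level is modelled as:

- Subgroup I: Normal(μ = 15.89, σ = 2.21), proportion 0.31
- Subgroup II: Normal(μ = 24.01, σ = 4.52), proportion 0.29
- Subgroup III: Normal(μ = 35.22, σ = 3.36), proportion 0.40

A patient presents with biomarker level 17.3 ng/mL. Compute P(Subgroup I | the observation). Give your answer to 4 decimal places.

P(component k | x) = π_k·f_k(x) / marginal(x), where marginal(x) = Σ_j π_j·f_j(x).
Normal densities:
  L_I = 0.147274
  L_II = 0.0293243
  L_III = 7.90566e-08
Weight by the priors:
  π_I·L_I = 0.31 × 0.147274 = 0.045655
  π_II·L_II = 0.29 × 0.0293243 = 0.00850403
  π_III·L_III = 0.40 × 7.90566e-08 = 3.16226e-08
Denominator: 0.045655 + 0.00850403 + 3.16226e-08 = 0.0541591
Responsibility of Subgroup I: 0.045655 / 0.0541591 ≈ 0.8430

0.8430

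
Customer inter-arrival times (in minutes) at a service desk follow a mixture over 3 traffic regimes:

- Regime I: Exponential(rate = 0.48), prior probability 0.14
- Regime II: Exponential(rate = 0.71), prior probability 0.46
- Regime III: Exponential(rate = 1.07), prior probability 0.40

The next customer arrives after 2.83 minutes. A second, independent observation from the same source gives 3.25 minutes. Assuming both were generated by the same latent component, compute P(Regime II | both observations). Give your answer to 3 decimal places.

Posterior ∝ prior × likelihood, so P(k | x) ∝ π_k f_k(x); normalise over all components.
Since both observations come from the same component, the likelihood for component k is f_k(x₁)·f_k(x₂).
  p_I = [0.123394] × [0.100865] = 0.0124462
  p_II = [0.0951986] × [0.0706519] = 0.00672596
  p_III = [0.0517961] × [0.0330464] = 0.00171168
Multiply by the mixture weights:
  π_I·p_I = 0.14 × 0.0124462 = 0.00174247
  π_II·p_II = 0.46 × 0.00672596 = 0.00309394
  π_III·p_III = 0.40 × 0.00171168 = 0.00068467
Sum: 0.00174247 + 0.00309394 + 0.00068467 = 0.00552108
P(Regime II | x₁,x₂) ≈ 0.560

0.560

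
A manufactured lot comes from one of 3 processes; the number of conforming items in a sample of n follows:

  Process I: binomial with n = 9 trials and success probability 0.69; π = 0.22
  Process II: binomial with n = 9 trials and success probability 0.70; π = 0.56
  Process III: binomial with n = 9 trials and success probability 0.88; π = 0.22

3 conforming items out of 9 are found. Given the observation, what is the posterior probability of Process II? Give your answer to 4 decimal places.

0.6843

By Bayes' theorem, P(k | x) = π_k f_k(x) / Σ_j π_j f_j(x).
Evaluate each component's likelihood at the observed value:
  f_I = C(9,3)·0.69^3·0.31^6 = 84·0.328509·0.000887504 = 0.0244904
  f_II = C(9,3)·0.70^3·0.30^6 = 84·0.343·0.000729 = 0.0210039
  f_III = C(9,3)·0.88^3·0.12^6 = 84·0.681472·2.98598e-06 = 0.000170929
Weight by the priors:
  π_I·f_I = 0.22 × 0.0244904 = 0.0053879
  π_II·f_II = 0.56 × 0.0210039 = 0.0117622
  π_III·f_III = 0.22 × 0.000170929 = 3.76043e-05
Marginal: 0.0053879 + 0.0117622 + 3.76043e-05 = 0.0171877
So the posterior for Process II is 0.0117622 / 0.0171877 ≈ 0.6843.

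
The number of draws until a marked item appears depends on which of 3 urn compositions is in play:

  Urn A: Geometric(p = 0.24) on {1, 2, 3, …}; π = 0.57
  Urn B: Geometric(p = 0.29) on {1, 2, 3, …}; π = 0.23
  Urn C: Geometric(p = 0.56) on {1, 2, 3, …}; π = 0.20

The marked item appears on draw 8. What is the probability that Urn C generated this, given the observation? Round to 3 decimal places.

0.014

The responsibility of component k is π_k f_k(x) divided by Σ_j π_j f_j(x).
Geometric probabilities:
  p_A = 0.24·(1−0.24)^7 = 0.24·0.146452 = 0.0351485
  p_B = 0.29·(1−0.29)^7 = 0.29·0.0909512 = 0.0263758
  p_C = 0.56·(1−0.56)^7 = 0.56·0.00319278 = 0.00178796
Multiply by the mixture weights:
  π_A·p_A = 0.57 × 0.0351485 = 0.0200346
  π_B·p_B = 0.23 × 0.0263758 = 0.00606645
  π_C·p_C = 0.20 × 0.00178796 = 0.000357591
Denominator: 0.0200346 + 0.00606645 + 0.000357591 = 0.0264587
P(Urn C | x) ≈ 0.014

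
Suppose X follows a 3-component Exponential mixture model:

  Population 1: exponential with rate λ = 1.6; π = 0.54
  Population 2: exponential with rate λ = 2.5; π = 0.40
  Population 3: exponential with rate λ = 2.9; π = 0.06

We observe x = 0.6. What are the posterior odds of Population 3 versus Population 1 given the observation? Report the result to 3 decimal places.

0.092

Only the two components matter; the odds are (π_i f_i(x)) / (π_j f_j(x)).
Component likelihoods at x = 0.6:
  L_1 = 1.6·e^(−1.6·0.6) = 1.6·e^(−0.9600) = 0.612629
  L_2 = 2.5·e^(−2.5·0.6) = 2.5·e^(−1.5000) = 0.557825
  L_3 = 2.9·e^(−2.9·0.6) = 2.9·e^(−1.7400) = 0.509009
Posterior odds = (π_3·L_3) / (π_1·L_1) = (0.06·0.509009) / (0.54·0.612629) = 0.0305405 / 0.330819 ≈ 0.092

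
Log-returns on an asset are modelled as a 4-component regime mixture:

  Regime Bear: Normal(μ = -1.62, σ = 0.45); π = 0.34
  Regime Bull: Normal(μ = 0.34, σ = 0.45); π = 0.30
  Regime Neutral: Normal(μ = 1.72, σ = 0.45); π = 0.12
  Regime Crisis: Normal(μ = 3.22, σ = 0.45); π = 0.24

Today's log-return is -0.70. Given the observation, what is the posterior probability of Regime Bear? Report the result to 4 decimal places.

0.6695

Posterior ∝ prior × likelihood, so P(k | x) ∝ π_k f_k(x); normalise over all components.
Normal densities:
  f_Bear = 0.109667
  f_Bull = 0.0613569
  f_Neutral = 4.65256e-07
  f_Crisis = 2.94995e-17
Unnormalised posteriors:
  π_Bear·f_Bear = 0.34 × 0.109667 = 0.0372868
  π_Bull·f_Bull = 0.30 × 0.0613569 = 0.0184071
  π_Neutral·f_Neutral = 0.12 × 4.65256e-07 = 5.58307e-08
  π_Crisis·f_Crisis = 0.24 × 2.94995e-17 = 7.07987e-18
Sum: 0.0372868 + 0.0184071 + 5.58307e-08 + 7.07987e-18 = 0.0556939
So the posterior for Regime Bear is 0.0372868 / 0.0556939 ≈ 0.6695.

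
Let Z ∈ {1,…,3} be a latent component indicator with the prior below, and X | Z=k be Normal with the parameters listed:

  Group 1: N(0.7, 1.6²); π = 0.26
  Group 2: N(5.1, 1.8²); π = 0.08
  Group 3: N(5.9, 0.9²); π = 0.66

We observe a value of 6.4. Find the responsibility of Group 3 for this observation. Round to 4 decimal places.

Posterior ∝ prior × likelihood, so P(k | x) ∝ π_k f_k(x); normalise over all components.
Component likelihoods at x = 6.4:
  L_1 = (1/(1.6·√(2π)))·exp(−(6.4−0.7)²/(2·1.6²)) = 0.249339·exp(-6.34570) = 0.000437408
  L_2 = (1/(1.8·√(2π)))·exp(−(6.4−5.1)²/(2·1.8²)) = 0.221635·exp(-0.26080) = 0.170755
  L_3 = (1/(0.9·√(2π)))·exp(−(6.4−5.9)²/(2·0.9²)) = 0.443269·exp(-0.15432) = 0.37988
Prior × likelihood for each component:
  π_1·L_1 = 0.26 × 0.000437408 = 0.000113726
  π_2·L_2 = 0.08 × 0.170755 = 0.0136604
  π_3·L_3 = 0.66 × 0.37988 = 0.250721
Denominator: 0.000113726 + 0.0136604 + 0.250721 = 0.264495
P(Group 3 | 6.4) = 0.250721 / 0.264495 ≈ 0.9479

0.9479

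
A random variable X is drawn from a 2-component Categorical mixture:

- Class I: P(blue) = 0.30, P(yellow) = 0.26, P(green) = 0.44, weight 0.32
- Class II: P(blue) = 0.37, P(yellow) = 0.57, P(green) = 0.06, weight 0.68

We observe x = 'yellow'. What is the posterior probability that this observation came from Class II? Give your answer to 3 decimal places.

0.823

By Bayes' theorem, P(k | x) = w_k f_k(x) / Σ_j w_j f_j(x).
Categorical probabilities:
  L_I = 0.26
  L_II = 0.57
Prior × likelihood for each component:
  w_I·L_I = 0.32 × 0.26 = 0.0832
  w_II·L_II = 0.68 × 0.57 = 0.3876
Denominator: 0.0832 + 0.3876 = 0.4708
Responsibility of Class II: 0.3876 / 0.4708 ≈ 0.823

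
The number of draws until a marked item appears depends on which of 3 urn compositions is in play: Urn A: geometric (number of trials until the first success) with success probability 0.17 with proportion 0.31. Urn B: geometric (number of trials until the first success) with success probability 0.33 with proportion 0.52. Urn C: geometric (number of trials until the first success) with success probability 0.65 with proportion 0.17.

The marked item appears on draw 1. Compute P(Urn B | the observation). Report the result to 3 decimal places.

0.513

The responsibility of component k is P(Z=k) f_k(x) divided by Σ_j P(Z=j) f_j(x).
Component likelihoods at x = 1:
  L_A = 0.17·(1−0.17)^0 = 0.17·1 = 0.17
  L_B = 0.33·(1−0.33)^0 = 0.33·1 = 0.33
  L_C = 0.65·(1−0.65)^0 = 0.65·1 = 0.65
Prior × likelihood for each component:
  P(Z=A)·L_A = 0.31 × 0.17 = 0.0527
  P(Z=B)·L_B = 0.52 × 0.33 = 0.1716
  P(Z=C)·L_C = 0.17 × 0.65 = 0.1105
Evidence: 0.0527 + 0.1716 + 0.1105 = 0.3348
P(Urn B | data) = 0.1716 / 0.3348 ≈ 0.513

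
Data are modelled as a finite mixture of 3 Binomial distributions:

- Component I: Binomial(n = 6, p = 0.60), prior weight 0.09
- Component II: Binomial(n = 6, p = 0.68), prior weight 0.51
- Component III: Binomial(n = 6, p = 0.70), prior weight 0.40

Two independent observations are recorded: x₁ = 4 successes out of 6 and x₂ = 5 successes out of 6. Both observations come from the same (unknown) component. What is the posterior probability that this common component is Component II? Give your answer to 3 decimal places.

0.513

P(component k | x) = P(Z=k)·f_k(x) / marginal(x), where marginal(x) = Σ_j P(Z=j)·f_j(x).
Since both observations come from the same component, the likelihood for component k is f_k(x₁)·f_k(x₂).
  p_I = [C(6,4)·0.60^4·0.40^2 = 15·0.1296·0.16 = 0.31104] × [0.186624] = 0.0580475
  p_II = [C(6,4)·0.68^4·0.32^2 = 15·0.213814·0.1024 = 0.328418] × [0.279155] = 0.0916796
  p_III = [C(6,4)·0.70^4·0.30^2 = 15·0.2401·0.09 = 0.324135] × [0.302526] = 0.0980593
Weight by the priors:
  P(Z=I)·p_I = 0.09 × 0.0580475 = 0.00522428
  P(Z=II)·p_II = 0.51 × 0.0916796 = 0.0467566
  P(Z=III)·p_III = 0.40 × 0.0980593 = 0.0392237
Denominator: 0.00522428 + 0.0467566 + 0.0392237 = 0.0912046
Responsibility of Component II: 0.0467566 / 0.0912046 ≈ 0.513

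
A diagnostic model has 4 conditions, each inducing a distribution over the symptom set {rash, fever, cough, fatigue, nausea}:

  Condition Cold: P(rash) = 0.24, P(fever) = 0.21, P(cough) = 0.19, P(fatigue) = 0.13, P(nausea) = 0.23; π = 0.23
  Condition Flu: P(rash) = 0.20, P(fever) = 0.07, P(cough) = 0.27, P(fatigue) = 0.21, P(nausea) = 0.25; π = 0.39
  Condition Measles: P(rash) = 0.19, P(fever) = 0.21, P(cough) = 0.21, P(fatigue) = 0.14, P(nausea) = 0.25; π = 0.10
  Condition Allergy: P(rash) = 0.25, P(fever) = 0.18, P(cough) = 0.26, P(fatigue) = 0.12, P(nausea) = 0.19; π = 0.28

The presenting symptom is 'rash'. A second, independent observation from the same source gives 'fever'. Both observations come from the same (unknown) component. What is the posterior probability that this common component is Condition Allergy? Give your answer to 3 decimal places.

0.375

By Bayes' theorem, P(k | x) = w_k f_k(x) / Σ_j w_j f_j(x).
Since both observations come from the same component, the likelihood for component k is f_k(x₁)·f_k(x₂).
  L_Cold = [P(rash | comp) = 0.24] × [0.21] = 0.0504
  L_Flu = [P(rash | comp) = 0.20] × [0.07] = 0.014
  L_Measles = [P(rash | comp) = 0.19] × [0.21] = 0.0399
  L_Allergy = [P(rash | comp) = 0.25] × [0.18] = 0.045
Prior × likelihood for each component:
  w_Cold·L_Cold = 0.23 × 0.0504 = 0.011592
  w_Flu·L_Flu = 0.39 × 0.014 = 0.00546
  w_Measles·L_Measles = 0.10 × 0.0399 = 0.00399
  w_Allergy·L_Allergy = 0.28 × 0.045 = 0.0126
Normaliser: 0.011592 + 0.00546 + 0.00399 + 0.0126 = 0.033642
So the posterior for Condition Allergy is 0.0126 / 0.033642 ≈ 0.375.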